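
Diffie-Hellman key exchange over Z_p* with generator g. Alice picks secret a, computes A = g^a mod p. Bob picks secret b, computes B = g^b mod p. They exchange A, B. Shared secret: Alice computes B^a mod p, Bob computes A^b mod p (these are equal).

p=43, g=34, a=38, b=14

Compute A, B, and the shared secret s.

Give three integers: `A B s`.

A = 34^38 mod 43  (bits of 38 = 100110)
  bit 0 = 1: r = r^2 * 34 mod 43 = 1^2 * 34 = 1*34 = 34
  bit 1 = 0: r = r^2 mod 43 = 34^2 = 38
  bit 2 = 0: r = r^2 mod 43 = 38^2 = 25
  bit 3 = 1: r = r^2 * 34 mod 43 = 25^2 * 34 = 23*34 = 8
  bit 4 = 1: r = r^2 * 34 mod 43 = 8^2 * 34 = 21*34 = 26
  bit 5 = 0: r = r^2 mod 43 = 26^2 = 31
  -> A = 31
B = 34^14 mod 43  (bits of 14 = 1110)
  bit 0 = 1: r = r^2 * 34 mod 43 = 1^2 * 34 = 1*34 = 34
  bit 1 = 1: r = r^2 * 34 mod 43 = 34^2 * 34 = 38*34 = 2
  bit 2 = 1: r = r^2 * 34 mod 43 = 2^2 * 34 = 4*34 = 7
  bit 3 = 0: r = r^2 mod 43 = 7^2 = 6
  -> B = 6
s = B^a = 6^38 mod 43  (bits of 38 = 100110)
  bit 0 = 1: r = r^2 * 6 mod 43 = 1^2 * 6 = 1*6 = 6
  bit 1 = 0: r = r^2 mod 43 = 6^2 = 36
  bit 2 = 0: r = r^2 mod 43 = 36^2 = 6
  bit 3 = 1: r = r^2 * 6 mod 43 = 6^2 * 6 = 36*6 = 1
  bit 4 = 1: r = r^2 * 6 mod 43 = 1^2 * 6 = 1*6 = 6
  bit 5 = 0: r = r^2 mod 43 = 6^2 = 36
  -> s = B^a = 36

Answer: 31 6 36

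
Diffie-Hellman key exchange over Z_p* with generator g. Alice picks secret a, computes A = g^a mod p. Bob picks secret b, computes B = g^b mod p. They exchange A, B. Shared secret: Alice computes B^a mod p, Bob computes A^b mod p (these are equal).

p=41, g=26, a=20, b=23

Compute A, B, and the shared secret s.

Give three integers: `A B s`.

A = 26^20 mod 41  (bits of 20 = 10100)
  bit 0 = 1: r = r^2 * 26 mod 41 = 1^2 * 26 = 1*26 = 26
  bit 1 = 0: r = r^2 mod 41 = 26^2 = 20
  bit 2 = 1: r = r^2 * 26 mod 41 = 20^2 * 26 = 31*26 = 27
  bit 3 = 0: r = r^2 mod 41 = 27^2 = 32
  bit 4 = 0: r = r^2 mod 41 = 32^2 = 40
  -> A = 40
B = 26^23 mod 41  (bits of 23 = 10111)
  bit 0 = 1: r = r^2 * 26 mod 41 = 1^2 * 26 = 1*26 = 26
  bit 1 = 0: r = r^2 mod 41 = 26^2 = 20
  bit 2 = 1: r = r^2 * 26 mod 41 = 20^2 * 26 = 31*26 = 27
  bit 3 = 1: r = r^2 * 26 mod 41 = 27^2 * 26 = 32*26 = 12
  bit 4 = 1: r = r^2 * 26 mod 41 = 12^2 * 26 = 21*26 = 13
  -> B = 13
s = B^a = 13^20 mod 41  (bits of 20 = 10100)
  bit 0 = 1: r = r^2 * 13 mod 41 = 1^2 * 13 = 1*13 = 13
  bit 1 = 0: r = r^2 mod 41 = 13^2 = 5
  bit 2 = 1: r = r^2 * 13 mod 41 = 5^2 * 13 = 25*13 = 38
  bit 3 = 0: r = r^2 mod 41 = 38^2 = 9
  bit 4 = 0: r = r^2 mod 41 = 9^2 = 40
  -> s = B^a = 40

Answer: 40 13 40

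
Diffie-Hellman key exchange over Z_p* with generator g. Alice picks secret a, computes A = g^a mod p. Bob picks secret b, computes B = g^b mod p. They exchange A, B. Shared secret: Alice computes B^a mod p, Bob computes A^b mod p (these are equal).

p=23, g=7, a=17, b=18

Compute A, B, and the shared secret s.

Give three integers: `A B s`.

Answer: 19 18 8

Derivation:
A = 7^17 mod 23  (bits of 17 = 10001)
  bit 0 = 1: r = r^2 * 7 mod 23 = 1^2 * 7 = 1*7 = 7
  bit 1 = 0: r = r^2 mod 23 = 7^2 = 3
  bit 2 = 0: r = r^2 mod 23 = 3^2 = 9
  bit 3 = 0: r = r^2 mod 23 = 9^2 = 12
  bit 4 = 1: r = r^2 * 7 mod 23 = 12^2 * 7 = 6*7 = 19
  -> A = 19
B = 7^18 mod 23  (bits of 18 = 10010)
  bit 0 = 1: r = r^2 * 7 mod 23 = 1^2 * 7 = 1*7 = 7
  bit 1 = 0: r = r^2 mod 23 = 7^2 = 3
  bit 2 = 0: r = r^2 mod 23 = 3^2 = 9
  bit 3 = 1: r = r^2 * 7 mod 23 = 9^2 * 7 = 12*7 = 15
  bit 4 = 0: r = r^2 mod 23 = 15^2 = 18
  -> B = 18
s = B^a = 18^17 mod 23  (bits of 17 = 10001)
  bit 0 = 1: r = r^2 * 18 mod 23 = 1^2 * 18 = 1*18 = 18
  bit 1 = 0: r = r^2 mod 23 = 18^2 = 2
  bit 2 = 0: r = r^2 mod 23 = 2^2 = 4
  bit 3 = 0: r = r^2 mod 23 = 4^2 = 16
  bit 4 = 1: r = r^2 * 18 mod 23 = 16^2 * 18 = 3*18 = 8
  -> s = B^a = 8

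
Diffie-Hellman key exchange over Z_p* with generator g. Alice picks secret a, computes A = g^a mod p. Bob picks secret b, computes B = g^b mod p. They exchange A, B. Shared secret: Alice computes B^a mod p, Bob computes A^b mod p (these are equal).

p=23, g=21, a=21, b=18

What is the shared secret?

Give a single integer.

A = 21^21 mod 23  (bits of 21 = 10101)
  bit 0 = 1: r = r^2 * 21 mod 23 = 1^2 * 21 = 1*21 = 21
  bit 1 = 0: r = r^2 mod 23 = 21^2 = 4
  bit 2 = 1: r = r^2 * 21 mod 23 = 4^2 * 21 = 16*21 = 14
  bit 3 = 0: r = r^2 mod 23 = 14^2 = 12
  bit 4 = 1: r = r^2 * 21 mod 23 = 12^2 * 21 = 6*21 = 11
  -> A = 11
B = 21^18 mod 23  (bits of 18 = 10010)
  bit 0 = 1: r = r^2 * 21 mod 23 = 1^2 * 21 = 1*21 = 21
  bit 1 = 0: r = r^2 mod 23 = 21^2 = 4
  bit 2 = 0: r = r^2 mod 23 = 4^2 = 16
  bit 3 = 1: r = r^2 * 21 mod 23 = 16^2 * 21 = 3*21 = 17
  bit 4 = 0: r = r^2 mod 23 = 17^2 = 13
  -> B = 13
s = B^a = 13^21 mod 23  (bits of 21 = 10101)
  bit 0 = 1: r = r^2 * 13 mod 23 = 1^2 * 13 = 1*13 = 13
  bit 1 = 0: r = r^2 mod 23 = 13^2 = 8
  bit 2 = 1: r = r^2 * 13 mod 23 = 8^2 * 13 = 18*13 = 4
  bit 3 = 0: r = r^2 mod 23 = 4^2 = 16
  bit 4 = 1: r = r^2 * 13 mod 23 = 16^2 * 13 = 3*13 = 16
  -> s = B^a = 16

Answer: 16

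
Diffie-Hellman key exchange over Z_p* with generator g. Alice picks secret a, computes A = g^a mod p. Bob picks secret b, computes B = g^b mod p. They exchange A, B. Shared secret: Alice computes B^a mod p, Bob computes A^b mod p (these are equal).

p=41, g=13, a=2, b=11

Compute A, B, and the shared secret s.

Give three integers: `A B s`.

Answer: 5 35 36

Derivation:
A = 13^2 mod 41  (bits of 2 = 10)
  bit 0 = 1: r = r^2 * 13 mod 41 = 1^2 * 13 = 1*13 = 13
  bit 1 = 0: r = r^2 mod 41 = 13^2 = 5
  -> A = 5
B = 13^11 mod 41  (bits of 11 = 1011)
  bit 0 = 1: r = r^2 * 13 mod 41 = 1^2 * 13 = 1*13 = 13
  bit 1 = 0: r = r^2 mod 41 = 13^2 = 5
  bit 2 = 1: r = r^2 * 13 mod 41 = 5^2 * 13 = 25*13 = 38
  bit 3 = 1: r = r^2 * 13 mod 41 = 38^2 * 13 = 9*13 = 35
  -> B = 35
s = B^a = 35^2 mod 41  (bits of 2 = 10)
  bit 0 = 1: r = r^2 * 35 mod 41 = 1^2 * 35 = 1*35 = 35
  bit 1 = 0: r = r^2 mod 41 = 35^2 = 36
  -> s = B^a = 36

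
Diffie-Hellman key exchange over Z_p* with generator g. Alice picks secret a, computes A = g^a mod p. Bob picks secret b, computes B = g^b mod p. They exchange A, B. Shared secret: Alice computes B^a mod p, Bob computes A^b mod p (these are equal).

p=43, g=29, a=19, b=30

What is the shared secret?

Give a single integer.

Answer: 35

Derivation:
A = 29^19 mod 43  (bits of 19 = 10011)
  bit 0 = 1: r = r^2 * 29 mod 43 = 1^2 * 29 = 1*29 = 29
  bit 1 = 0: r = r^2 mod 43 = 29^2 = 24
  bit 2 = 0: r = r^2 mod 43 = 24^2 = 17
  bit 3 = 1: r = r^2 * 29 mod 43 = 17^2 * 29 = 31*29 = 39
  bit 4 = 1: r = r^2 * 29 mod 43 = 39^2 * 29 = 16*29 = 34
  -> A = 34
B = 29^30 mod 43  (bits of 30 = 11110)
  bit 0 = 1: r = r^2 * 29 mod 43 = 1^2 * 29 = 1*29 = 29
  bit 1 = 1: r = r^2 * 29 mod 43 = 29^2 * 29 = 24*29 = 8
  bit 2 = 1: r = r^2 * 29 mod 43 = 8^2 * 29 = 21*29 = 7
  bit 3 = 1: r = r^2 * 29 mod 43 = 7^2 * 29 = 6*29 = 2
  bit 4 = 0: r = r^2 mod 43 = 2^2 = 4
  -> B = 4
s = B^a = 4^19 mod 43  (bits of 19 = 10011)
  bit 0 = 1: r = r^2 * 4 mod 43 = 1^2 * 4 = 1*4 = 4
  bit 1 = 0: r = r^2 mod 43 = 4^2 = 16
  bit 2 = 0: r = r^2 mod 43 = 16^2 = 41
  bit 3 = 1: r = r^2 * 4 mod 43 = 41^2 * 4 = 4*4 = 16
  bit 4 = 1: r = r^2 * 4 mod 43 = 16^2 * 4 = 41*4 = 35
  -> s = B^a = 35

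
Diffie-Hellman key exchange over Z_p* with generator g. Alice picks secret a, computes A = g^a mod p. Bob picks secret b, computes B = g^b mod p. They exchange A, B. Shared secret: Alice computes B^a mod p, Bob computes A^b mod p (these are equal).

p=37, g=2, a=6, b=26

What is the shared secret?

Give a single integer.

Answer: 26

Derivation:
A = 2^6 mod 37  (bits of 6 = 110)
  bit 0 = 1: r = r^2 * 2 mod 37 = 1^2 * 2 = 1*2 = 2
  bit 1 = 1: r = r^2 * 2 mod 37 = 2^2 * 2 = 4*2 = 8
  bit 2 = 0: r = r^2 mod 37 = 8^2 = 27
  -> A = 27
B = 2^26 mod 37  (bits of 26 = 11010)
  bit 0 = 1: r = r^2 * 2 mod 37 = 1^2 * 2 = 1*2 = 2
  bit 1 = 1: r = r^2 * 2 mod 37 = 2^2 * 2 = 4*2 = 8
  bit 2 = 0: r = r^2 mod 37 = 8^2 = 27
  bit 3 = 1: r = r^2 * 2 mod 37 = 27^2 * 2 = 26*2 = 15
  bit 4 = 0: r = r^2 mod 37 = 15^2 = 3
  -> B = 3
s = B^a = 3^6 mod 37  (bits of 6 = 110)
  bit 0 = 1: r = r^2 * 3 mod 37 = 1^2 * 3 = 1*3 = 3
  bit 1 = 1: r = r^2 * 3 mod 37 = 3^2 * 3 = 9*3 = 27
  bit 2 = 0: r = r^2 mod 37 = 27^2 = 26
  -> s = B^a = 26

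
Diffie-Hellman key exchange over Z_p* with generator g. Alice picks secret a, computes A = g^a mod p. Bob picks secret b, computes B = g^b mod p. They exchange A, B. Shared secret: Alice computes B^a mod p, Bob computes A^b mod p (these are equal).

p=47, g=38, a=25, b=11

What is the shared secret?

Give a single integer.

A = 38^25 mod 47  (bits of 25 = 11001)
  bit 0 = 1: r = r^2 * 38 mod 47 = 1^2 * 38 = 1*38 = 38
  bit 1 = 1: r = r^2 * 38 mod 47 = 38^2 * 38 = 34*38 = 23
  bit 2 = 0: r = r^2 mod 47 = 23^2 = 12
  bit 3 = 0: r = r^2 mod 47 = 12^2 = 3
  bit 4 = 1: r = r^2 * 38 mod 47 = 3^2 * 38 = 9*38 = 13
  -> A = 13
B = 38^11 mod 47  (bits of 11 = 1011)
  bit 0 = 1: r = r^2 * 38 mod 47 = 1^2 * 38 = 1*38 = 38
  bit 1 = 0: r = r^2 mod 47 = 38^2 = 34
  bit 2 = 1: r = r^2 * 38 mod 47 = 34^2 * 38 = 28*38 = 30
  bit 3 = 1: r = r^2 * 38 mod 47 = 30^2 * 38 = 7*38 = 31
  -> B = 31
s = B^a = 31^25 mod 47  (bits of 25 = 11001)
  bit 0 = 1: r = r^2 * 31 mod 47 = 1^2 * 31 = 1*31 = 31
  bit 1 = 1: r = r^2 * 31 mod 47 = 31^2 * 31 = 21*31 = 40
  bit 2 = 0: r = r^2 mod 47 = 40^2 = 2
  bit 3 = 0: r = r^2 mod 47 = 2^2 = 4
  bit 4 = 1: r = r^2 * 31 mod 47 = 4^2 * 31 = 16*31 = 26
  -> s = B^a = 26

Answer: 26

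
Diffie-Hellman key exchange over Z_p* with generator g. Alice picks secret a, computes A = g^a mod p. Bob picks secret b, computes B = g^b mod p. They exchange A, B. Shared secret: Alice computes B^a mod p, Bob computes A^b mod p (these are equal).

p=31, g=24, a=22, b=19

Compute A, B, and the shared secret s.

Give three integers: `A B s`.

Answer: 28 17 19

Derivation:
A = 24^22 mod 31  (bits of 22 = 10110)
  bit 0 = 1: r = r^2 * 24 mod 31 = 1^2 * 24 = 1*24 = 24
  bit 1 = 0: r = r^2 mod 31 = 24^2 = 18
  bit 2 = 1: r = r^2 * 24 mod 31 = 18^2 * 24 = 14*24 = 26
  bit 3 = 1: r = r^2 * 24 mod 31 = 26^2 * 24 = 25*24 = 11
  bit 4 = 0: r = r^2 mod 31 = 11^2 = 28
  -> A = 28
B = 24^19 mod 31  (bits of 19 = 10011)
  bit 0 = 1: r = r^2 * 24 mod 31 = 1^2 * 24 = 1*24 = 24
  bit 1 = 0: r = r^2 mod 31 = 24^2 = 18
  bit 2 = 0: r = r^2 mod 31 = 18^2 = 14
  bit 3 = 1: r = r^2 * 24 mod 31 = 14^2 * 24 = 10*24 = 23
  bit 4 = 1: r = r^2 * 24 mod 31 = 23^2 * 24 = 2*24 = 17
  -> B = 17
s = B^a = 17^22 mod 31  (bits of 22 = 10110)
  bit 0 = 1: r = r^2 * 17 mod 31 = 1^2 * 17 = 1*17 = 17
  bit 1 = 0: r = r^2 mod 31 = 17^2 = 10
  bit 2 = 1: r = r^2 * 17 mod 31 = 10^2 * 17 = 7*17 = 26
  bit 3 = 1: r = r^2 * 17 mod 31 = 26^2 * 17 = 25*17 = 22
  bit 4 = 0: r = r^2 mod 31 = 22^2 = 19
  -> s = B^a = 19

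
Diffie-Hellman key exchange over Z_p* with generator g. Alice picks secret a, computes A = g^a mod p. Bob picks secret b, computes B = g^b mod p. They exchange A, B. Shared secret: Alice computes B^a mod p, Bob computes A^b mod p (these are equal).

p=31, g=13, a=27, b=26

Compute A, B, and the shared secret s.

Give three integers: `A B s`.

A = 13^27 mod 31  (bits of 27 = 11011)
  bit 0 = 1: r = r^2 * 13 mod 31 = 1^2 * 13 = 1*13 = 13
  bit 1 = 1: r = r^2 * 13 mod 31 = 13^2 * 13 = 14*13 = 27
  bit 2 = 0: r = r^2 mod 31 = 27^2 = 16
  bit 3 = 1: r = r^2 * 13 mod 31 = 16^2 * 13 = 8*13 = 11
  bit 4 = 1: r = r^2 * 13 mod 31 = 11^2 * 13 = 28*13 = 23
  -> A = 23
B = 13^26 mod 31  (bits of 26 = 11010)
  bit 0 = 1: r = r^2 * 13 mod 31 = 1^2 * 13 = 1*13 = 13
  bit 1 = 1: r = r^2 * 13 mod 31 = 13^2 * 13 = 14*13 = 27
  bit 2 = 0: r = r^2 mod 31 = 27^2 = 16
  bit 3 = 1: r = r^2 * 13 mod 31 = 16^2 * 13 = 8*13 = 11
  bit 4 = 0: r = r^2 mod 31 = 11^2 = 28
  -> B = 28
s = B^a = 28^27 mod 31  (bits of 27 = 11011)
  bit 0 = 1: r = r^2 * 28 mod 31 = 1^2 * 28 = 1*28 = 28
  bit 1 = 1: r = r^2 * 28 mod 31 = 28^2 * 28 = 9*28 = 4
  bit 2 = 0: r = r^2 mod 31 = 4^2 = 16
  bit 3 = 1: r = r^2 * 28 mod 31 = 16^2 * 28 = 8*28 = 7
  bit 4 = 1: r = r^2 * 28 mod 31 = 7^2 * 28 = 18*28 = 8
  -> s = B^a = 8

Answer: 23 28 8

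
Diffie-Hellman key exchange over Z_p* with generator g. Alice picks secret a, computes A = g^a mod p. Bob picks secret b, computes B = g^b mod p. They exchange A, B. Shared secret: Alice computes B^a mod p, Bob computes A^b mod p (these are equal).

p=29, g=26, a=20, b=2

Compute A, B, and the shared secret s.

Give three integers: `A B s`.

A = 26^20 mod 29  (bits of 20 = 10100)
  bit 0 = 1: r = r^2 * 26 mod 29 = 1^2 * 26 = 1*26 = 26
  bit 1 = 0: r = r^2 mod 29 = 26^2 = 9
  bit 2 = 1: r = r^2 * 26 mod 29 = 9^2 * 26 = 23*26 = 18
  bit 3 = 0: r = r^2 mod 29 = 18^2 = 5
  bit 4 = 0: r = r^2 mod 29 = 5^2 = 25
  -> A = 25
B = 26^2 mod 29  (bits of 2 = 10)
  bit 0 = 1: r = r^2 * 26 mod 29 = 1^2 * 26 = 1*26 = 26
  bit 1 = 0: r = r^2 mod 29 = 26^2 = 9
  -> B = 9
s = B^a = 9^20 mod 29  (bits of 20 = 10100)
  bit 0 = 1: r = r^2 * 9 mod 29 = 1^2 * 9 = 1*9 = 9
  bit 1 = 0: r = r^2 mod 29 = 9^2 = 23
  bit 2 = 1: r = r^2 * 9 mod 29 = 23^2 * 9 = 7*9 = 5
  bit 3 = 0: r = r^2 mod 29 = 5^2 = 25
  bit 4 = 0: r = r^2 mod 29 = 25^2 = 16
  -> s = B^a = 16

Answer: 25 9 16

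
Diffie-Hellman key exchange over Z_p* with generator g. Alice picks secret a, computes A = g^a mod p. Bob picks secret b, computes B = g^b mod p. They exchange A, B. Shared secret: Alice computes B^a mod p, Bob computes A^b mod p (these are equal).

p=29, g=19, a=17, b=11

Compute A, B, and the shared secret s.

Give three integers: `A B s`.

Answer: 14 27 8

Derivation:
A = 19^17 mod 29  (bits of 17 = 10001)
  bit 0 = 1: r = r^2 * 19 mod 29 = 1^2 * 19 = 1*19 = 19
  bit 1 = 0: r = r^2 mod 29 = 19^2 = 13
  bit 2 = 0: r = r^2 mod 29 = 13^2 = 24
  bit 3 = 0: r = r^2 mod 29 = 24^2 = 25
  bit 4 = 1: r = r^2 * 19 mod 29 = 25^2 * 19 = 16*19 = 14
  -> A = 14
B = 19^11 mod 29  (bits of 11 = 1011)
  bit 0 = 1: r = r^2 * 19 mod 29 = 1^2 * 19 = 1*19 = 19
  bit 1 = 0: r = r^2 mod 29 = 19^2 = 13
  bit 2 = 1: r = r^2 * 19 mod 29 = 13^2 * 19 = 24*19 = 21
  bit 3 = 1: r = r^2 * 19 mod 29 = 21^2 * 19 = 6*19 = 27
  -> B = 27
s = B^a = 27^17 mod 29  (bits of 17 = 10001)
  bit 0 = 1: r = r^2 * 27 mod 29 = 1^2 * 27 = 1*27 = 27
  bit 1 = 0: r = r^2 mod 29 = 27^2 = 4
  bit 2 = 0: r = r^2 mod 29 = 4^2 = 16
  bit 3 = 0: r = r^2 mod 29 = 16^2 = 24
  bit 4 = 1: r = r^2 * 27 mod 29 = 24^2 * 27 = 25*27 = 8
  -> s = B^a = 8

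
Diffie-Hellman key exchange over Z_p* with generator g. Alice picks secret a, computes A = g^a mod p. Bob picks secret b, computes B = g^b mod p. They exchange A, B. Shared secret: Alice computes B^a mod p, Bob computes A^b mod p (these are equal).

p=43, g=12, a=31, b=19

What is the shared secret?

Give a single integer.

A = 12^31 mod 43  (bits of 31 = 11111)
  bit 0 = 1: r = r^2 * 12 mod 43 = 1^2 * 12 = 1*12 = 12
  bit 1 = 1: r = r^2 * 12 mod 43 = 12^2 * 12 = 15*12 = 8
  bit 2 = 1: r = r^2 * 12 mod 43 = 8^2 * 12 = 21*12 = 37
  bit 3 = 1: r = r^2 * 12 mod 43 = 37^2 * 12 = 36*12 = 2
  bit 4 = 1: r = r^2 * 12 mod 43 = 2^2 * 12 = 4*12 = 5
  -> A = 5
B = 12^19 mod 43  (bits of 19 = 10011)
  bit 0 = 1: r = r^2 * 12 mod 43 = 1^2 * 12 = 1*12 = 12
  bit 1 = 0: r = r^2 mod 43 = 12^2 = 15
  bit 2 = 0: r = r^2 mod 43 = 15^2 = 10
  bit 3 = 1: r = r^2 * 12 mod 43 = 10^2 * 12 = 14*12 = 39
  bit 4 = 1: r = r^2 * 12 mod 43 = 39^2 * 12 = 16*12 = 20
  -> B = 20
s = B^a = 20^31 mod 43  (bits of 31 = 11111)
  bit 0 = 1: r = r^2 * 20 mod 43 = 1^2 * 20 = 1*20 = 20
  bit 1 = 1: r = r^2 * 20 mod 43 = 20^2 * 20 = 13*20 = 2
  bit 2 = 1: r = r^2 * 20 mod 43 = 2^2 * 20 = 4*20 = 37
  bit 3 = 1: r = r^2 * 20 mod 43 = 37^2 * 20 = 36*20 = 32
  bit 4 = 1: r = r^2 * 20 mod 43 = 32^2 * 20 = 35*20 = 12
  -> s = B^a = 12

Answer: 12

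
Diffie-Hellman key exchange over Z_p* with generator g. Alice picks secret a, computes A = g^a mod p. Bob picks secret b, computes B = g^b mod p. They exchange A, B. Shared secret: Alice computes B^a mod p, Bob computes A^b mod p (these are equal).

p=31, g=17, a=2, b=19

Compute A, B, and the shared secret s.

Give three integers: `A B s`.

A = 17^2 mod 31  (bits of 2 = 10)
  bit 0 = 1: r = r^2 * 17 mod 31 = 1^2 * 17 = 1*17 = 17
  bit 1 = 0: r = r^2 mod 31 = 17^2 = 10
  -> A = 10
B = 17^19 mod 31  (bits of 19 = 10011)
  bit 0 = 1: r = r^2 * 17 mod 31 = 1^2 * 17 = 1*17 = 17
  bit 1 = 0: r = r^2 mod 31 = 17^2 = 10
  bit 2 = 0: r = r^2 mod 31 = 10^2 = 7
  bit 3 = 1: r = r^2 * 17 mod 31 = 7^2 * 17 = 18*17 = 27
  bit 4 = 1: r = r^2 * 17 mod 31 = 27^2 * 17 = 16*17 = 24
  -> B = 24
s = B^a = 24^2 mod 31  (bits of 2 = 10)
  bit 0 = 1: r = r^2 * 24 mod 31 = 1^2 * 24 = 1*24 = 24
  bit 1 = 0: r = r^2 mod 31 = 24^2 = 18
  -> s = B^a = 18

Answer: 10 24 18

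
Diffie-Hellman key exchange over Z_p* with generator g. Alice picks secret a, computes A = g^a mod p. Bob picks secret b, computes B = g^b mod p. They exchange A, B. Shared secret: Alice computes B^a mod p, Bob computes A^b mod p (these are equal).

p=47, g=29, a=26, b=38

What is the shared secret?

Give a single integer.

Answer: 34

Derivation:
A = 29^26 mod 47  (bits of 26 = 11010)
  bit 0 = 1: r = r^2 * 29 mod 47 = 1^2 * 29 = 1*29 = 29
  bit 1 = 1: r = r^2 * 29 mod 47 = 29^2 * 29 = 42*29 = 43
  bit 2 = 0: r = r^2 mod 47 = 43^2 = 16
  bit 3 = 1: r = r^2 * 29 mod 47 = 16^2 * 29 = 21*29 = 45
  bit 4 = 0: r = r^2 mod 47 = 45^2 = 4
  -> A = 4
B = 29^38 mod 47  (bits of 38 = 100110)
  bit 0 = 1: r = r^2 * 29 mod 47 = 1^2 * 29 = 1*29 = 29
  bit 1 = 0: r = r^2 mod 47 = 29^2 = 42
  bit 2 = 0: r = r^2 mod 47 = 42^2 = 25
  bit 3 = 1: r = r^2 * 29 mod 47 = 25^2 * 29 = 14*29 = 30
  bit 4 = 1: r = r^2 * 29 mod 47 = 30^2 * 29 = 7*29 = 15
  bit 5 = 0: r = r^2 mod 47 = 15^2 = 37
  -> B = 37
s = B^a = 37^26 mod 47  (bits of 26 = 11010)
  bit 0 = 1: r = r^2 * 37 mod 47 = 1^2 * 37 = 1*37 = 37
  bit 1 = 1: r = r^2 * 37 mod 47 = 37^2 * 37 = 6*37 = 34
  bit 2 = 0: r = r^2 mod 47 = 34^2 = 28
  bit 3 = 1: r = r^2 * 37 mod 47 = 28^2 * 37 = 32*37 = 9
  bit 4 = 0: r = r^2 mod 47 = 9^2 = 34
  -> s = B^a = 34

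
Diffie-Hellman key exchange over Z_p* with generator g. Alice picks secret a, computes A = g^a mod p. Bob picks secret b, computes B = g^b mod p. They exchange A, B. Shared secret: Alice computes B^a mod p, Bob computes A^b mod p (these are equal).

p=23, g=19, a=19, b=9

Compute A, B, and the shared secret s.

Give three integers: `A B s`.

Answer: 14 10 21

Derivation:
A = 19^19 mod 23  (bits of 19 = 10011)
  bit 0 = 1: r = r^2 * 19 mod 23 = 1^2 * 19 = 1*19 = 19
  bit 1 = 0: r = r^2 mod 23 = 19^2 = 16
  bit 2 = 0: r = r^2 mod 23 = 16^2 = 3
  bit 3 = 1: r = r^2 * 19 mod 23 = 3^2 * 19 = 9*19 = 10
  bit 4 = 1: r = r^2 * 19 mod 23 = 10^2 * 19 = 8*19 = 14
  -> A = 14
B = 19^9 mod 23  (bits of 9 = 1001)
  bit 0 = 1: r = r^2 * 19 mod 23 = 1^2 * 19 = 1*19 = 19
  bit 1 = 0: r = r^2 mod 23 = 19^2 = 16
  bit 2 = 0: r = r^2 mod 23 = 16^2 = 3
  bit 3 = 1: r = r^2 * 19 mod 23 = 3^2 * 19 = 9*19 = 10
  -> B = 10
s = B^a = 10^19 mod 23  (bits of 19 = 10011)
  bit 0 = 1: r = r^2 * 10 mod 23 = 1^2 * 10 = 1*10 = 10
  bit 1 = 0: r = r^2 mod 23 = 10^2 = 8
  bit 2 = 0: r = r^2 mod 23 = 8^2 = 18
  bit 3 = 1: r = r^2 * 10 mod 23 = 18^2 * 10 = 2*10 = 20
  bit 4 = 1: r = r^2 * 10 mod 23 = 20^2 * 10 = 9*10 = 21
  -> s = B^a = 21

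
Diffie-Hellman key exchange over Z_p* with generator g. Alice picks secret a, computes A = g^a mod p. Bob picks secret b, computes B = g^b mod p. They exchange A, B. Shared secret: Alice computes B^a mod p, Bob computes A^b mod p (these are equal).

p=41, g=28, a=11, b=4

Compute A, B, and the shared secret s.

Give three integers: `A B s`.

Answer: 6 25 25

Derivation:
A = 28^11 mod 41  (bits of 11 = 1011)
  bit 0 = 1: r = r^2 * 28 mod 41 = 1^2 * 28 = 1*28 = 28
  bit 1 = 0: r = r^2 mod 41 = 28^2 = 5
  bit 2 = 1: r = r^2 * 28 mod 41 = 5^2 * 28 = 25*28 = 3
  bit 3 = 1: r = r^2 * 28 mod 41 = 3^2 * 28 = 9*28 = 6
  -> A = 6
B = 28^4 mod 41  (bits of 4 = 100)
  bit 0 = 1: r = r^2 * 28 mod 41 = 1^2 * 28 = 1*28 = 28
  bit 1 = 0: r = r^2 mod 41 = 28^2 = 5
  bit 2 = 0: r = r^2 mod 41 = 5^2 = 25
  -> B = 25
s = B^a = 25^11 mod 41  (bits of 11 = 1011)
  bit 0 = 1: r = r^2 * 25 mod 41 = 1^2 * 25 = 1*25 = 25
  bit 1 = 0: r = r^2 mod 41 = 25^2 = 10
  bit 2 = 1: r = r^2 * 25 mod 41 = 10^2 * 25 = 18*25 = 40
  bit 3 = 1: r = r^2 * 25 mod 41 = 40^2 * 25 = 1*25 = 25
  -> s = B^a = 25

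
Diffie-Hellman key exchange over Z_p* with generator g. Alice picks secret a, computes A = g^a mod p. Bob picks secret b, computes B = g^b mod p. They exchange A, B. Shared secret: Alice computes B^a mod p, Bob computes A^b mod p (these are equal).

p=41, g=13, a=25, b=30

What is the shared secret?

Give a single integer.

Answer: 32

Derivation:
A = 13^25 mod 41  (bits of 25 = 11001)
  bit 0 = 1: r = r^2 * 13 mod 41 = 1^2 * 13 = 1*13 = 13
  bit 1 = 1: r = r^2 * 13 mod 41 = 13^2 * 13 = 5*13 = 24
  bit 2 = 0: r = r^2 mod 41 = 24^2 = 2
  bit 3 = 0: r = r^2 mod 41 = 2^2 = 4
  bit 4 = 1: r = r^2 * 13 mod 41 = 4^2 * 13 = 16*13 = 3
  -> A = 3
B = 13^30 mod 41  (bits of 30 = 11110)
  bit 0 = 1: r = r^2 * 13 mod 41 = 1^2 * 13 = 1*13 = 13
  bit 1 = 1: r = r^2 * 13 mod 41 = 13^2 * 13 = 5*13 = 24
  bit 2 = 1: r = r^2 * 13 mod 41 = 24^2 * 13 = 2*13 = 26
  bit 3 = 1: r = r^2 * 13 mod 41 = 26^2 * 13 = 20*13 = 14
  bit 4 = 0: r = r^2 mod 41 = 14^2 = 32
  -> B = 32
s = B^a = 32^25 mod 41  (bits of 25 = 11001)
  bit 0 = 1: r = r^2 * 32 mod 41 = 1^2 * 32 = 1*32 = 32
  bit 1 = 1: r = r^2 * 32 mod 41 = 32^2 * 32 = 40*32 = 9
  bit 2 = 0: r = r^2 mod 41 = 9^2 = 40
  bit 3 = 0: r = r^2 mod 41 = 40^2 = 1
  bit 4 = 1: r = r^2 * 32 mod 41 = 1^2 * 32 = 1*32 = 32
  -> s = B^a = 32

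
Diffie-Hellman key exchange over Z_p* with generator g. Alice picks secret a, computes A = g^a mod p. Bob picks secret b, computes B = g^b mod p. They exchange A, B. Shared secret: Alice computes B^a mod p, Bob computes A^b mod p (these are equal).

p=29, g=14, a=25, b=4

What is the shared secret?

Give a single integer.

A = 14^25 mod 29  (bits of 25 = 11001)
  bit 0 = 1: r = r^2 * 14 mod 29 = 1^2 * 14 = 1*14 = 14
  bit 1 = 1: r = r^2 * 14 mod 29 = 14^2 * 14 = 22*14 = 18
  bit 2 = 0: r = r^2 mod 29 = 18^2 = 5
  bit 3 = 0: r = r^2 mod 29 = 5^2 = 25
  bit 4 = 1: r = r^2 * 14 mod 29 = 25^2 * 14 = 16*14 = 21
  -> A = 21
B = 14^4 mod 29  (bits of 4 = 100)
  bit 0 = 1: r = r^2 * 14 mod 29 = 1^2 * 14 = 1*14 = 14
  bit 1 = 0: r = r^2 mod 29 = 14^2 = 22
  bit 2 = 0: r = r^2 mod 29 = 22^2 = 20
  -> B = 20
s = B^a = 20^25 mod 29  (bits of 25 = 11001)
  bit 0 = 1: r = r^2 * 20 mod 29 = 1^2 * 20 = 1*20 = 20
  bit 1 = 1: r = r^2 * 20 mod 29 = 20^2 * 20 = 23*20 = 25
  bit 2 = 0: r = r^2 mod 29 = 25^2 = 16
  bit 3 = 0: r = r^2 mod 29 = 16^2 = 24
  bit 4 = 1: r = r^2 * 20 mod 29 = 24^2 * 20 = 25*20 = 7
  -> s = B^a = 7

Answer: 7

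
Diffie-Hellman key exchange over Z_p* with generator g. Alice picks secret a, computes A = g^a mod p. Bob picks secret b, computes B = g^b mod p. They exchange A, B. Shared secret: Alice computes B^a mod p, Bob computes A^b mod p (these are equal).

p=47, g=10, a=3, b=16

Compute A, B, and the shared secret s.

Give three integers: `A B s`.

Answer: 13 24 6

Derivation:
A = 10^3 mod 47  (bits of 3 = 11)
  bit 0 = 1: r = r^2 * 10 mod 47 = 1^2 * 10 = 1*10 = 10
  bit 1 = 1: r = r^2 * 10 mod 47 = 10^2 * 10 = 6*10 = 13
  -> A = 13
B = 10^16 mod 47  (bits of 16 = 10000)
  bit 0 = 1: r = r^2 * 10 mod 47 = 1^2 * 10 = 1*10 = 10
  bit 1 = 0: r = r^2 mod 47 = 10^2 = 6
  bit 2 = 0: r = r^2 mod 47 = 6^2 = 36
  bit 3 = 0: r = r^2 mod 47 = 36^2 = 27
  bit 4 = 0: r = r^2 mod 47 = 27^2 = 24
  -> B = 24
s = B^a = 24^3 mod 47  (bits of 3 = 11)
  bit 0 = 1: r = r^2 * 24 mod 47 = 1^2 * 24 = 1*24 = 24
  bit 1 = 1: r = r^2 * 24 mod 47 = 24^2 * 24 = 12*24 = 6
  -> s = B^a = 6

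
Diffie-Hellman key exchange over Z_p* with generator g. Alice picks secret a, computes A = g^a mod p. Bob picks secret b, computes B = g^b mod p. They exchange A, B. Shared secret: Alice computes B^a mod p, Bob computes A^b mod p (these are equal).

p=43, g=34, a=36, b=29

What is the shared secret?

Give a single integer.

A = 34^36 mod 43  (bits of 36 = 100100)
  bit 0 = 1: r = r^2 * 34 mod 43 = 1^2 * 34 = 1*34 = 34
  bit 1 = 0: r = r^2 mod 43 = 34^2 = 38
  bit 2 = 0: r = r^2 mod 43 = 38^2 = 25
  bit 3 = 1: r = r^2 * 34 mod 43 = 25^2 * 34 = 23*34 = 8
  bit 4 = 0: r = r^2 mod 43 = 8^2 = 21
  bit 5 = 0: r = r^2 mod 43 = 21^2 = 11
  -> A = 11
B = 34^29 mod 43  (bits of 29 = 11101)
  bit 0 = 1: r = r^2 * 34 mod 43 = 1^2 * 34 = 1*34 = 34
  bit 1 = 1: r = r^2 * 34 mod 43 = 34^2 * 34 = 38*34 = 2
  bit 2 = 1: r = r^2 * 34 mod 43 = 2^2 * 34 = 4*34 = 7
  bit 3 = 0: r = r^2 mod 43 = 7^2 = 6
  bit 4 = 1: r = r^2 * 34 mod 43 = 6^2 * 34 = 36*34 = 20
  -> B = 20
s = B^a = 20^36 mod 43  (bits of 36 = 100100)
  bit 0 = 1: r = r^2 * 20 mod 43 = 1^2 * 20 = 1*20 = 20
  bit 1 = 0: r = r^2 mod 43 = 20^2 = 13
  bit 2 = 0: r = r^2 mod 43 = 13^2 = 40
  bit 3 = 1: r = r^2 * 20 mod 43 = 40^2 * 20 = 9*20 = 8
  bit 4 = 0: r = r^2 mod 43 = 8^2 = 21
  bit 5 = 0: r = r^2 mod 43 = 21^2 = 11
  -> s = B^a = 11

Answer: 11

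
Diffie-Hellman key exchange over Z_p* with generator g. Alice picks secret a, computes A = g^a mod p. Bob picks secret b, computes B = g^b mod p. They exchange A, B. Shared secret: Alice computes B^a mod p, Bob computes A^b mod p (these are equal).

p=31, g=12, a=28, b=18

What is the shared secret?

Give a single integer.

Answer: 16

Derivation:
A = 12^28 mod 31  (bits of 28 = 11100)
  bit 0 = 1: r = r^2 * 12 mod 31 = 1^2 * 12 = 1*12 = 12
  bit 1 = 1: r = r^2 * 12 mod 31 = 12^2 * 12 = 20*12 = 23
  bit 2 = 1: r = r^2 * 12 mod 31 = 23^2 * 12 = 2*12 = 24
  bit 3 = 0: r = r^2 mod 31 = 24^2 = 18
  bit 4 = 0: r = r^2 mod 31 = 18^2 = 14
  -> A = 14
B = 12^18 mod 31  (bits of 18 = 10010)
  bit 0 = 1: r = r^2 * 12 mod 31 = 1^2 * 12 = 1*12 = 12
  bit 1 = 0: r = r^2 mod 31 = 12^2 = 20
  bit 2 = 0: r = r^2 mod 31 = 20^2 = 28
  bit 3 = 1: r = r^2 * 12 mod 31 = 28^2 * 12 = 9*12 = 15
  bit 4 = 0: r = r^2 mod 31 = 15^2 = 8
  -> B = 8
s = B^a = 8^28 mod 31  (bits of 28 = 11100)
  bit 0 = 1: r = r^2 * 8 mod 31 = 1^2 * 8 = 1*8 = 8
  bit 1 = 1: r = r^2 * 8 mod 31 = 8^2 * 8 = 2*8 = 16
  bit 2 = 1: r = r^2 * 8 mod 31 = 16^2 * 8 = 8*8 = 2
  bit 3 = 0: r = r^2 mod 31 = 2^2 = 4
  bit 4 = 0: r = r^2 mod 31 = 4^2 = 16
  -> s = B^a = 16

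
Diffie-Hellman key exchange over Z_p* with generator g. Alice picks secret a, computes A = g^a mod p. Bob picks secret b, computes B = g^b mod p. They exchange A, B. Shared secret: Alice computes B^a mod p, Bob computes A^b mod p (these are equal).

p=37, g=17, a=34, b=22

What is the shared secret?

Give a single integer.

A = 17^34 mod 37  (bits of 34 = 100010)
  bit 0 = 1: r = r^2 * 17 mod 37 = 1^2 * 17 = 1*17 = 17
  bit 1 = 0: r = r^2 mod 37 = 17^2 = 30
  bit 2 = 0: r = r^2 mod 37 = 30^2 = 12
  bit 3 = 0: r = r^2 mod 37 = 12^2 = 33
  bit 4 = 1: r = r^2 * 17 mod 37 = 33^2 * 17 = 16*17 = 13
  bit 5 = 0: r = r^2 mod 37 = 13^2 = 21
  -> A = 21
B = 17^22 mod 37  (bits of 22 = 10110)
  bit 0 = 1: r = r^2 * 17 mod 37 = 1^2 * 17 = 1*17 = 17
  bit 1 = 0: r = r^2 mod 37 = 17^2 = 30
  bit 2 = 1: r = r^2 * 17 mod 37 = 30^2 * 17 = 12*17 = 19
  bit 3 = 1: r = r^2 * 17 mod 37 = 19^2 * 17 = 28*17 = 32
  bit 4 = 0: r = r^2 mod 37 = 32^2 = 25
  -> B = 25
s = B^a = 25^34 mod 37  (bits of 34 = 100010)
  bit 0 = 1: r = r^2 * 25 mod 37 = 1^2 * 25 = 1*25 = 25
  bit 1 = 0: r = r^2 mod 37 = 25^2 = 33
  bit 2 = 0: r = r^2 mod 37 = 33^2 = 16
  bit 3 = 0: r = r^2 mod 37 = 16^2 = 34
  bit 4 = 1: r = r^2 * 25 mod 37 = 34^2 * 25 = 9*25 = 3
  bit 5 = 0: r = r^2 mod 37 = 3^2 = 9
  -> s = B^a = 9

Answer: 9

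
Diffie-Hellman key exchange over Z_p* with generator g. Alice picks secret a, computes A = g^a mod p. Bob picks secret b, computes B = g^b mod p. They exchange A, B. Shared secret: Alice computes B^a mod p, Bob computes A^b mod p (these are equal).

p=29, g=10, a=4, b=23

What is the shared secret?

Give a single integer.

A = 10^4 mod 29  (bits of 4 = 100)
  bit 0 = 1: r = r^2 * 10 mod 29 = 1^2 * 10 = 1*10 = 10
  bit 1 = 0: r = r^2 mod 29 = 10^2 = 13
  bit 2 = 0: r = r^2 mod 29 = 13^2 = 24
  -> A = 24
B = 10^23 mod 29  (bits of 23 = 10111)
  bit 0 = 1: r = r^2 * 10 mod 29 = 1^2 * 10 = 1*10 = 10
  bit 1 = 0: r = r^2 mod 29 = 10^2 = 13
  bit 2 = 1: r = r^2 * 10 mod 29 = 13^2 * 10 = 24*10 = 8
  bit 3 = 1: r = r^2 * 10 mod 29 = 8^2 * 10 = 6*10 = 2
  bit 4 = 1: r = r^2 * 10 mod 29 = 2^2 * 10 = 4*10 = 11
  -> B = 11
s = B^a = 11^4 mod 29  (bits of 4 = 100)
  bit 0 = 1: r = r^2 * 11 mod 29 = 1^2 * 11 = 1*11 = 11
  bit 1 = 0: r = r^2 mod 29 = 11^2 = 5
  bit 2 = 0: r = r^2 mod 29 = 5^2 = 25
  -> s = B^a = 25

Answer: 25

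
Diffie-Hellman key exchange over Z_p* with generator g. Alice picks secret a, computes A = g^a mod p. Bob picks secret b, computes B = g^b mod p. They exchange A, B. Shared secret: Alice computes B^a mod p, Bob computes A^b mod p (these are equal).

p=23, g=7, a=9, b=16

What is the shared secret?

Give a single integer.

A = 7^9 mod 23  (bits of 9 = 1001)
  bit 0 = 1: r = r^2 * 7 mod 23 = 1^2 * 7 = 1*7 = 7
  bit 1 = 0: r = r^2 mod 23 = 7^2 = 3
  bit 2 = 0: r = r^2 mod 23 = 3^2 = 9
  bit 3 = 1: r = r^2 * 7 mod 23 = 9^2 * 7 = 12*7 = 15
  -> A = 15
B = 7^16 mod 23  (bits of 16 = 10000)
  bit 0 = 1: r = r^2 * 7 mod 23 = 1^2 * 7 = 1*7 = 7
  bit 1 = 0: r = r^2 mod 23 = 7^2 = 3
  bit 2 = 0: r = r^2 mod 23 = 3^2 = 9
  bit 3 = 0: r = r^2 mod 23 = 9^2 = 12
  bit 4 = 0: r = r^2 mod 23 = 12^2 = 6
  -> B = 6
s = B^a = 6^9 mod 23  (bits of 9 = 1001)
  bit 0 = 1: r = r^2 * 6 mod 23 = 1^2 * 6 = 1*6 = 6
  bit 1 = 0: r = r^2 mod 23 = 6^2 = 13
  bit 2 = 0: r = r^2 mod 23 = 13^2 = 8
  bit 3 = 1: r = r^2 * 6 mod 23 = 8^2 * 6 = 18*6 = 16
  -> s = B^a = 16

Answer: 16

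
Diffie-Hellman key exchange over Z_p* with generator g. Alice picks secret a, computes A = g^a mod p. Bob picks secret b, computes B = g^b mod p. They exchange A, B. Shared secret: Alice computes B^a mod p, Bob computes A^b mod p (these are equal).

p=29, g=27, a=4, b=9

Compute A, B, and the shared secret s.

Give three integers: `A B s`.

A = 27^4 mod 29  (bits of 4 = 100)
  bit 0 = 1: r = r^2 * 27 mod 29 = 1^2 * 27 = 1*27 = 27
  bit 1 = 0: r = r^2 mod 29 = 27^2 = 4
  bit 2 = 0: r = r^2 mod 29 = 4^2 = 16
  -> A = 16
B = 27^9 mod 29  (bits of 9 = 1001)
  bit 0 = 1: r = r^2 * 27 mod 29 = 1^2 * 27 = 1*27 = 27
  bit 1 = 0: r = r^2 mod 29 = 27^2 = 4
  bit 2 = 0: r = r^2 mod 29 = 4^2 = 16
  bit 3 = 1: r = r^2 * 27 mod 29 = 16^2 * 27 = 24*27 = 10
  -> B = 10
s = B^a = 10^4 mod 29  (bits of 4 = 100)
  bit 0 = 1: r = r^2 * 10 mod 29 = 1^2 * 10 = 1*10 = 10
  bit 1 = 0: r = r^2 mod 29 = 10^2 = 13
  bit 2 = 0: r = r^2 mod 29 = 13^2 = 24
  -> s = B^a = 24

Answer: 16 10 24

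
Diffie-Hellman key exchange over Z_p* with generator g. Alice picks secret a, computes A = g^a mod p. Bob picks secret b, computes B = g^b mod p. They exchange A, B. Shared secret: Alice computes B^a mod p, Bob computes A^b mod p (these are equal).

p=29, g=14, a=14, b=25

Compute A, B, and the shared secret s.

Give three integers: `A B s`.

A = 14^14 mod 29  (bits of 14 = 1110)
  bit 0 = 1: r = r^2 * 14 mod 29 = 1^2 * 14 = 1*14 = 14
  bit 1 = 1: r = r^2 * 14 mod 29 = 14^2 * 14 = 22*14 = 18
  bit 2 = 1: r = r^2 * 14 mod 29 = 18^2 * 14 = 5*14 = 12
  bit 3 = 0: r = r^2 mod 29 = 12^2 = 28
  -> A = 28
B = 14^25 mod 29  (bits of 25 = 11001)
  bit 0 = 1: r = r^2 * 14 mod 29 = 1^2 * 14 = 1*14 = 14
  bit 1 = 1: r = r^2 * 14 mod 29 = 14^2 * 14 = 22*14 = 18
  bit 2 = 0: r = r^2 mod 29 = 18^2 = 5
  bit 3 = 0: r = r^2 mod 29 = 5^2 = 25
  bit 4 = 1: r = r^2 * 14 mod 29 = 25^2 * 14 = 16*14 = 21
  -> B = 21
s = B^a = 21^14 mod 29  (bits of 14 = 1110)
  bit 0 = 1: r = r^2 * 21 mod 29 = 1^2 * 21 = 1*21 = 21
  bit 1 = 1: r = r^2 * 21 mod 29 = 21^2 * 21 = 6*21 = 10
  bit 2 = 1: r = r^2 * 21 mod 29 = 10^2 * 21 = 13*21 = 12
  bit 3 = 0: r = r^2 mod 29 = 12^2 = 28
  -> s = B^a = 28

Answer: 28 21 28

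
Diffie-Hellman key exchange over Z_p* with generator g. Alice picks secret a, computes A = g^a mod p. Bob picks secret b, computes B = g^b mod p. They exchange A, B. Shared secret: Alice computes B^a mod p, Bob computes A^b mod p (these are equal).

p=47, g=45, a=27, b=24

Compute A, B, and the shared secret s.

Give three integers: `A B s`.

Answer: 31 2 16

Derivation:
A = 45^27 mod 47  (bits of 27 = 11011)
  bit 0 = 1: r = r^2 * 45 mod 47 = 1^2 * 45 = 1*45 = 45
  bit 1 = 1: r = r^2 * 45 mod 47 = 45^2 * 45 = 4*45 = 39
  bit 2 = 0: r = r^2 mod 47 = 39^2 = 17
  bit 3 = 1: r = r^2 * 45 mod 47 = 17^2 * 45 = 7*45 = 33
  bit 4 = 1: r = r^2 * 45 mod 47 = 33^2 * 45 = 8*45 = 31
  -> A = 31
B = 45^24 mod 47  (bits of 24 = 11000)
  bit 0 = 1: r = r^2 * 45 mod 47 = 1^2 * 45 = 1*45 = 45
  bit 1 = 1: r = r^2 * 45 mod 47 = 45^2 * 45 = 4*45 = 39
  bit 2 = 0: r = r^2 mod 47 = 39^2 = 17
  bit 3 = 0: r = r^2 mod 47 = 17^2 = 7
  bit 4 = 0: r = r^2 mod 47 = 7^2 = 2
  -> B = 2
s = B^a = 2^27 mod 47  (bits of 27 = 11011)
  bit 0 = 1: r = r^2 * 2 mod 47 = 1^2 * 2 = 1*2 = 2
  bit 1 = 1: r = r^2 * 2 mod 47 = 2^2 * 2 = 4*2 = 8
  bit 2 = 0: r = r^2 mod 47 = 8^2 = 17
  bit 3 = 1: r = r^2 * 2 mod 47 = 17^2 * 2 = 7*2 = 14
  bit 4 = 1: r = r^2 * 2 mod 47 = 14^2 * 2 = 8*2 = 16
  -> s = B^a = 16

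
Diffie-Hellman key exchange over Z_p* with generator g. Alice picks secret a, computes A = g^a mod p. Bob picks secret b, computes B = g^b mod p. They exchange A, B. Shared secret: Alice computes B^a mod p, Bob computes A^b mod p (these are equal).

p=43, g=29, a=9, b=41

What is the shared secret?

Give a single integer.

A = 29^9 mod 43  (bits of 9 = 1001)
  bit 0 = 1: r = r^2 * 29 mod 43 = 1^2 * 29 = 1*29 = 29
  bit 1 = 0: r = r^2 mod 43 = 29^2 = 24
  bit 2 = 0: r = r^2 mod 43 = 24^2 = 17
  bit 3 = 1: r = r^2 * 29 mod 43 = 17^2 * 29 = 31*29 = 39
  -> A = 39
B = 29^41 mod 43  (bits of 41 = 101001)
  bit 0 = 1: r = r^2 * 29 mod 43 = 1^2 * 29 = 1*29 = 29
  bit 1 = 0: r = r^2 mod 43 = 29^2 = 24
  bit 2 = 1: r = r^2 * 29 mod 43 = 24^2 * 29 = 17*29 = 20
  bit 3 = 0: r = r^2 mod 43 = 20^2 = 13
  bit 4 = 0: r = r^2 mod 43 = 13^2 = 40
  bit 5 = 1: r = r^2 * 29 mod 43 = 40^2 * 29 = 9*29 = 3
  -> B = 3
s = B^a = 3^9 mod 43  (bits of 9 = 1001)
  bit 0 = 1: r = r^2 * 3 mod 43 = 1^2 * 3 = 1*3 = 3
  bit 1 = 0: r = r^2 mod 43 = 3^2 = 9
  bit 2 = 0: r = r^2 mod 43 = 9^2 = 38
  bit 3 = 1: r = r^2 * 3 mod 43 = 38^2 * 3 = 25*3 = 32
  -> s = B^a = 32

Answer: 32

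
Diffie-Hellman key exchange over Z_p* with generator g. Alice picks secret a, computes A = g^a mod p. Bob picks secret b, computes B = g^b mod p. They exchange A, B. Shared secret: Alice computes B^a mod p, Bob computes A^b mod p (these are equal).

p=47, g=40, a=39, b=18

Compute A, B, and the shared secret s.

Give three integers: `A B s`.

Answer: 26 42 17

Derivation:
A = 40^39 mod 47  (bits of 39 = 100111)
  bit 0 = 1: r = r^2 * 40 mod 47 = 1^2 * 40 = 1*40 = 40
  bit 1 = 0: r = r^2 mod 47 = 40^2 = 2
  bit 2 = 0: r = r^2 mod 47 = 2^2 = 4
  bit 3 = 1: r = r^2 * 40 mod 47 = 4^2 * 40 = 16*40 = 29
  bit 4 = 1: r = r^2 * 40 mod 47 = 29^2 * 40 = 42*40 = 35
  bit 5 = 1: r = r^2 * 40 mod 47 = 35^2 * 40 = 3*40 = 26
  -> A = 26
B = 40^18 mod 47  (bits of 18 = 10010)
  bit 0 = 1: r = r^2 * 40 mod 47 = 1^2 * 40 = 1*40 = 40
  bit 1 = 0: r = r^2 mod 47 = 40^2 = 2
  bit 2 = 0: r = r^2 mod 47 = 2^2 = 4
  bit 3 = 1: r = r^2 * 40 mod 47 = 4^2 * 40 = 16*40 = 29
  bit 4 = 0: r = r^2 mod 47 = 29^2 = 42
  -> B = 42
s = B^a = 42^39 mod 47  (bits of 39 = 100111)
  bit 0 = 1: r = r^2 * 42 mod 47 = 1^2 * 42 = 1*42 = 42
  bit 1 = 0: r = r^2 mod 47 = 42^2 = 25
  bit 2 = 0: r = r^2 mod 47 = 25^2 = 14
  bit 3 = 1: r = r^2 * 42 mod 47 = 14^2 * 42 = 8*42 = 7
  bit 4 = 1: r = r^2 * 42 mod 47 = 7^2 * 42 = 2*42 = 37
  bit 5 = 1: r = r^2 * 42 mod 47 = 37^2 * 42 = 6*42 = 17
  -> s = B^a = 17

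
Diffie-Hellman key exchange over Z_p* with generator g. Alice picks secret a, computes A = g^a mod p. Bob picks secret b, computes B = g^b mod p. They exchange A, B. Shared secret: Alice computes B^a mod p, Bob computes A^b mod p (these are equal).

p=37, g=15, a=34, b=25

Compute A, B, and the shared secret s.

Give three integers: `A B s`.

Answer: 25 2 28

Derivation:
A = 15^34 mod 37  (bits of 34 = 100010)
  bit 0 = 1: r = r^2 * 15 mod 37 = 1^2 * 15 = 1*15 = 15
  bit 1 = 0: r = r^2 mod 37 = 15^2 = 3
  bit 2 = 0: r = r^2 mod 37 = 3^2 = 9
  bit 3 = 0: r = r^2 mod 37 = 9^2 = 7
  bit 4 = 1: r = r^2 * 15 mod 37 = 7^2 * 15 = 12*15 = 32
  bit 5 = 0: r = r^2 mod 37 = 32^2 = 25
  -> A = 25
B = 15^25 mod 37  (bits of 25 = 11001)
  bit 0 = 1: r = r^2 * 15 mod 37 = 1^2 * 15 = 1*15 = 15
  bit 1 = 1: r = r^2 * 15 mod 37 = 15^2 * 15 = 3*15 = 8
  bit 2 = 0: r = r^2 mod 37 = 8^2 = 27
  bit 3 = 0: r = r^2 mod 37 = 27^2 = 26
  bit 4 = 1: r = r^2 * 15 mod 37 = 26^2 * 15 = 10*15 = 2
  -> B = 2
s = B^a = 2^34 mod 37  (bits of 34 = 100010)
  bit 0 = 1: r = r^2 * 2 mod 37 = 1^2 * 2 = 1*2 = 2
  bit 1 = 0: r = r^2 mod 37 = 2^2 = 4
  bit 2 = 0: r = r^2 mod 37 = 4^2 = 16
  bit 3 = 0: r = r^2 mod 37 = 16^2 = 34
  bit 4 = 1: r = r^2 * 2 mod 37 = 34^2 * 2 = 9*2 = 18
  bit 5 = 0: r = r^2 mod 37 = 18^2 = 28
  -> s = B^a = 28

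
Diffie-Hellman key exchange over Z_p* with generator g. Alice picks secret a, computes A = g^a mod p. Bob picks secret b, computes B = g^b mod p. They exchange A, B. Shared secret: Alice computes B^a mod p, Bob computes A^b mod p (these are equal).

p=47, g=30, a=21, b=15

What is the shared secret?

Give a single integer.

A = 30^21 mod 47  (bits of 21 = 10101)
  bit 0 = 1: r = r^2 * 30 mod 47 = 1^2 * 30 = 1*30 = 30
  bit 1 = 0: r = r^2 mod 47 = 30^2 = 7
  bit 2 = 1: r = r^2 * 30 mod 47 = 7^2 * 30 = 2*30 = 13
  bit 3 = 0: r = r^2 mod 47 = 13^2 = 28
  bit 4 = 1: r = r^2 * 30 mod 47 = 28^2 * 30 = 32*30 = 20
  -> A = 20
B = 30^15 mod 47  (bits of 15 = 1111)
  bit 0 = 1: r = r^2 * 30 mod 47 = 1^2 * 30 = 1*30 = 30
  bit 1 = 1: r = r^2 * 30 mod 47 = 30^2 * 30 = 7*30 = 22
  bit 2 = 1: r = r^2 * 30 mod 47 = 22^2 * 30 = 14*30 = 44
  bit 3 = 1: r = r^2 * 30 mod 47 = 44^2 * 30 = 9*30 = 35
  -> B = 35
s = B^a = 35^21 mod 47  (bits of 21 = 10101)
  bit 0 = 1: r = r^2 * 35 mod 47 = 1^2 * 35 = 1*35 = 35
  bit 1 = 0: r = r^2 mod 47 = 35^2 = 3
  bit 2 = 1: r = r^2 * 35 mod 47 = 3^2 * 35 = 9*35 = 33
  bit 3 = 0: r = r^2 mod 47 = 33^2 = 8
  bit 4 = 1: r = r^2 * 35 mod 47 = 8^2 * 35 = 17*35 = 31
  -> s = B^a = 31

Answer: 31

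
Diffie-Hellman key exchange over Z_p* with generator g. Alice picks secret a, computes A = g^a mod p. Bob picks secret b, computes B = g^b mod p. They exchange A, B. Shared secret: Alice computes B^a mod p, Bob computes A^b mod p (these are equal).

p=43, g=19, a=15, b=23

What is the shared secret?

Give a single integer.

A = 19^15 mod 43  (bits of 15 = 1111)
  bit 0 = 1: r = r^2 * 19 mod 43 = 1^2 * 19 = 1*19 = 19
  bit 1 = 1: r = r^2 * 19 mod 43 = 19^2 * 19 = 17*19 = 22
  bit 2 = 1: r = r^2 * 19 mod 43 = 22^2 * 19 = 11*19 = 37
  bit 3 = 1: r = r^2 * 19 mod 43 = 37^2 * 19 = 36*19 = 39
  -> A = 39
B = 19^23 mod 43  (bits of 23 = 10111)
  bit 0 = 1: r = r^2 * 19 mod 43 = 1^2 * 19 = 1*19 = 19
  bit 1 = 0: r = r^2 mod 43 = 19^2 = 17
  bit 2 = 1: r = r^2 * 19 mod 43 = 17^2 * 19 = 31*19 = 30
  bit 3 = 1: r = r^2 * 19 mod 43 = 30^2 * 19 = 40*19 = 29
  bit 4 = 1: r = r^2 * 19 mod 43 = 29^2 * 19 = 24*19 = 26
  -> B = 26
s = B^a = 26^15 mod 43  (bits of 15 = 1111)
  bit 0 = 1: r = r^2 * 26 mod 43 = 1^2 * 26 = 1*26 = 26
  bit 1 = 1: r = r^2 * 26 mod 43 = 26^2 * 26 = 31*26 = 32
  bit 2 = 1: r = r^2 * 26 mod 43 = 32^2 * 26 = 35*26 = 7
  bit 3 = 1: r = r^2 * 26 mod 43 = 7^2 * 26 = 6*26 = 27
  -> s = B^a = 27

Answer: 27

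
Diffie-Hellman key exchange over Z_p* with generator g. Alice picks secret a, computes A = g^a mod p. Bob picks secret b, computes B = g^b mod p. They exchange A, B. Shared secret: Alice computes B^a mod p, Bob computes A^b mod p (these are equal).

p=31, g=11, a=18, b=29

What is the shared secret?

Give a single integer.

Answer: 16

Derivation:
A = 11^18 mod 31  (bits of 18 = 10010)
  bit 0 = 1: r = r^2 * 11 mod 31 = 1^2 * 11 = 1*11 = 11
  bit 1 = 0: r = r^2 mod 31 = 11^2 = 28
  bit 2 = 0: r = r^2 mod 31 = 28^2 = 9
  bit 3 = 1: r = r^2 * 11 mod 31 = 9^2 * 11 = 19*11 = 23
  bit 4 = 0: r = r^2 mod 31 = 23^2 = 2
  -> A = 2
B = 11^29 mod 31  (bits of 29 = 11101)
  bit 0 = 1: r = r^2 * 11 mod 31 = 1^2 * 11 = 1*11 = 11
  bit 1 = 1: r = r^2 * 11 mod 31 = 11^2 * 11 = 28*11 = 29
  bit 2 = 1: r = r^2 * 11 mod 31 = 29^2 * 11 = 4*11 = 13
  bit 3 = 0: r = r^2 mod 31 = 13^2 = 14
  bit 4 = 1: r = r^2 * 11 mod 31 = 14^2 * 11 = 10*11 = 17
  -> B = 17
s = B^a = 17^18 mod 31  (bits of 18 = 10010)
  bit 0 = 1: r = r^2 * 17 mod 31 = 1^2 * 17 = 1*17 = 17
  bit 1 = 0: r = r^2 mod 31 = 17^2 = 10
  bit 2 = 0: r = r^2 mod 31 = 10^2 = 7
  bit 3 = 1: r = r^2 * 17 mod 31 = 7^2 * 17 = 18*17 = 27
  bit 4 = 0: r = r^2 mod 31 = 27^2 = 16
  -> s = B^a = 16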